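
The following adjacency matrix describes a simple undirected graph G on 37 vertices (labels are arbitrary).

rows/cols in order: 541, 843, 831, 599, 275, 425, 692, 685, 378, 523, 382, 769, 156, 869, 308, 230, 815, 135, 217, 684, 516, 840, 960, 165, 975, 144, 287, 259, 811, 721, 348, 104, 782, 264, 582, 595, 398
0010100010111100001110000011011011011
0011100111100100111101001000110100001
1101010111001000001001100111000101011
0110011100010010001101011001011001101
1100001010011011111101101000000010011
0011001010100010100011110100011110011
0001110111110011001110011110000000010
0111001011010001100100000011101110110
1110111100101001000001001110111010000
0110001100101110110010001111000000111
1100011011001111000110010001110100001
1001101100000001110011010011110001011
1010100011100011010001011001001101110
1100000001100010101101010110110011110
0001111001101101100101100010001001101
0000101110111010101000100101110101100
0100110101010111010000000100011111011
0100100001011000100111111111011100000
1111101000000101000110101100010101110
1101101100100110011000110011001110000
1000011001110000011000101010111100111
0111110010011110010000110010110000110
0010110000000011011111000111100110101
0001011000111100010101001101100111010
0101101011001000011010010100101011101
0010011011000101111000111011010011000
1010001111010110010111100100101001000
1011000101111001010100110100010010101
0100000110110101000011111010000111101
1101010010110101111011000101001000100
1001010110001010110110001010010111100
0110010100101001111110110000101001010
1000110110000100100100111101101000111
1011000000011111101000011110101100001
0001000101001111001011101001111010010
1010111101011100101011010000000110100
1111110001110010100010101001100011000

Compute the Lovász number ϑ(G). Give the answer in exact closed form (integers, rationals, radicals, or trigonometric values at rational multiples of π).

N(425) = {831, 599, 692, 378, 382, 308, 815, 516, 840, 960, 165, 144, 721, 348, 104, 782, 595, 398}, |N(425)| = 18.
Vertex 840 has 18 neighbors: 843, 831, 599, 275, 425, 378, 769, 156, 869, 308, 135, 960, 165, 287, 811, 721, 582, 595.
deg(308) = 18; N(308) = {599, 275, 425, 692, 523, 382, 156, 869, 230, 815, 684, 840, 960, 287, 348, 264, 582, 398}.
N(782) = {541, 275, 425, 685, 378, 869, 815, 684, 960, 165, 975, 144, 259, 811, 348, 582, 595, 398}, |N(782)| = 18.
Every vertex has degree 18 (N=37); strongly regular (37,18,8,9).
spec(A) ≈ [18.0, 2.5414, -3.5414] (distinct, 4 d.p.).
With N=37: ϑ(G) = 37·(-(-sqrt(37)/2 - 1/2))/(18−(-sqrt(37)/2 - 1/2)) = sqrt(37).
Numerically 6.08276253.

sqrt(37)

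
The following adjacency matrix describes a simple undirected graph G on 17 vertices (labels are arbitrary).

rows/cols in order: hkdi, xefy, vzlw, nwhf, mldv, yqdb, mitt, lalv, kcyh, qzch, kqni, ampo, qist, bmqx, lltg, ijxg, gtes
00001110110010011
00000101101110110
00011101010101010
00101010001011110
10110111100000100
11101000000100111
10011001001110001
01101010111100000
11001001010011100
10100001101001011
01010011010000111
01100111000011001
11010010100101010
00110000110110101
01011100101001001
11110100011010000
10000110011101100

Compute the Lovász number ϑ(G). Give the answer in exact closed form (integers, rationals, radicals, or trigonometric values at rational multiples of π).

deg(bmqx) = 8; N(bmqx) = {vzlw, nwhf, kcyh, qzch, ampo, qist, lltg, gtes}.
Vertex nwhf has 8 neighbors: vzlw, mldv, mitt, kqni, qist, bmqx, lltg, ijxg.
deg(gtes) = 8; N(gtes) = {hkdi, yqdb, mitt, qzch, kqni, ampo, bmqx, lltg}.
Vertex qist has 8 neighbors: hkdi, xefy, nwhf, mitt, kcyh, ampo, bmqx, ijxg.
17-vertex 8-regular graph: strongly regular (17,8,3,4).
Distinct eigenvalues (to 6 d.p.): [8.0, 1.561553, -2.561553].
Lovász (edge-transitive): ϑ = −17·(-sqrt(17)/2 - 1/2)/((8)−(-sqrt(17)/2 - 1/2)) = sqrt(17).
= 4.1231056… (decimal).

sqrt(17)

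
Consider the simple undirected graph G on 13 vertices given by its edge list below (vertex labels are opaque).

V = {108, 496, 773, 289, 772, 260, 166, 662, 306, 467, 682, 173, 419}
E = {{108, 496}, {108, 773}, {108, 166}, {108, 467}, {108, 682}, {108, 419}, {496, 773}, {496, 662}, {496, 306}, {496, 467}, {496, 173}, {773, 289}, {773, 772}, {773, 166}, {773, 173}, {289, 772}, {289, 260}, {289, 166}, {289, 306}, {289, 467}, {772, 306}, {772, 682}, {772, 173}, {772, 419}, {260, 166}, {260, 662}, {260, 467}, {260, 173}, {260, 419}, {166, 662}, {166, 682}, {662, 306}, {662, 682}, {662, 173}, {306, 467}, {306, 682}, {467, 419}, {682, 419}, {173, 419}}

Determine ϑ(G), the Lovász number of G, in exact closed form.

deg(772) = 6; N(772) = {773, 289, 306, 682, 173, 419}.
N(306) = {496, 289, 772, 662, 467, 682}, |N(306)| = 6.
Vertex 289 has 6 neighbors: 773, 772, 260, 166, 306, 467.
N(166) = {108, 773, 289, 260, 662, 682}, |N(166)| = 6.
Regular of degree 6 on 13 vertices: Paley(13): SR with (k,λ,μ)=(6,2,3).
spec(A) ≈ [6.0, 1.302776, -2.302776] (distinct, 6 d.p.).
With N=13: ϑ(G) = 13·(-(-sqrt(13)/2 - 1/2))/(6−(-sqrt(13)/2 - 1/2)) = sqrt(13).
= 3.60555… (decimal).

sqrt(13)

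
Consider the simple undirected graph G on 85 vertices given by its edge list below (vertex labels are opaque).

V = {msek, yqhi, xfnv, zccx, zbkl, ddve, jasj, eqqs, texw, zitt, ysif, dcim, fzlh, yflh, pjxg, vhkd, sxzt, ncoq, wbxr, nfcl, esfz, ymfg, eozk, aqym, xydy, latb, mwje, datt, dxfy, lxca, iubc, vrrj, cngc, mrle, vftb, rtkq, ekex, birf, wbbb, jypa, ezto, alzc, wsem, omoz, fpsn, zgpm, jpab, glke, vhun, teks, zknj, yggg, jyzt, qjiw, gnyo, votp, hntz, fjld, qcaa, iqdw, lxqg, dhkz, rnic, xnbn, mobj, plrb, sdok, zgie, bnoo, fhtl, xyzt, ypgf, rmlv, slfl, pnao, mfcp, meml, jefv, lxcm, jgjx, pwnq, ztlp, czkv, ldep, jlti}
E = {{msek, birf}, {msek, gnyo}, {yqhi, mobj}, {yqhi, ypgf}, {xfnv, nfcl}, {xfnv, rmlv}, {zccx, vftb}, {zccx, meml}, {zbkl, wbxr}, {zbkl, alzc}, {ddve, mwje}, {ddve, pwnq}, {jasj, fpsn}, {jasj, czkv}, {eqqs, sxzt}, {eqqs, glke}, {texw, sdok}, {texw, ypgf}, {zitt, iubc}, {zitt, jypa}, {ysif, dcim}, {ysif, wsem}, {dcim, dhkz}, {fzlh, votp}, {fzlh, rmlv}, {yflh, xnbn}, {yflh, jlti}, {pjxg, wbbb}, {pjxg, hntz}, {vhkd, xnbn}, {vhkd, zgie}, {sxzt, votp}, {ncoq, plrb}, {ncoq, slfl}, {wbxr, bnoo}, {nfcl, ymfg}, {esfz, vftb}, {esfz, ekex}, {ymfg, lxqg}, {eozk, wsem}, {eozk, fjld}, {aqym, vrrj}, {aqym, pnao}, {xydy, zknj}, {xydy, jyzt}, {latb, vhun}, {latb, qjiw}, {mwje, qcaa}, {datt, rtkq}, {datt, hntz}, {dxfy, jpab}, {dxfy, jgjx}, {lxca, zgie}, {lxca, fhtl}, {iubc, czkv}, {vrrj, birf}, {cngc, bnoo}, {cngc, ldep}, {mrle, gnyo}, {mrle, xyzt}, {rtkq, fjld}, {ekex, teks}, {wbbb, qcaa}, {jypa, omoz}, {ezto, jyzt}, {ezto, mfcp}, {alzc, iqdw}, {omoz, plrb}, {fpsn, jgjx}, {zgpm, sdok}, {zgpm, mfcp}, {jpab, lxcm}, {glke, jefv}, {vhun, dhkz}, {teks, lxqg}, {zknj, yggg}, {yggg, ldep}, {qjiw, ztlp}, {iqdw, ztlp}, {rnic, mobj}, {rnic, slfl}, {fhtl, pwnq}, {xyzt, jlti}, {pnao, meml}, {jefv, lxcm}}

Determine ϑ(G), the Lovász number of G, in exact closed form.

N(mfcp) = {ezto, zgpm}, |N(mfcp)| = 2.
deg(rmlv) = 2; N(rmlv) = {xfnv, fzlh}.
N(ldep) = {cngc, yggg}, |N(ldep)| = 2.
N(ypgf) = {yqhi, texw}, |N(ypgf)| = 2.
Regular of degree 2 on 85 vertices: the odd cycle C_{85}.
Distinct eigenvalues (to 4 d.p.): [2.0, 1.9945, 1.9782, 1.951, 1.9132, 1.8649, 1.8065, 1.7382, 1.6604, 1.5735, 1.478, 1.3745, 1.2634, 1.1455, 1.0213, 0.8915, 0.7568, 0.618, 0.4759, 0.3311, 0.1845, 0.037, -0.1108, -0.258, -0.4038, -0.5473, -0.6879, -0.8247, -0.957, -1.0841, -1.2053, -1.3198, -1.4272, -1.5268, -1.618, -1.7004, -1.7735, -1.837, -1.8904, -1.9334, -1.9659, -1.9877, -1.9986].
With N=85: ϑ(G) = 85·(-(-1)*2*cos(pi/85))/(2−(-2*cos(pi/85))) = 85*cos(pi/85)/(cos(pi/85) + 1).
= 42.4855… (decimal).
α=42, χ(Ḡ)=43; ϑ=85*cos(pi/85)/(cos(pi/85) + 1) lies between (both strict).

85*cos(pi/85)/(cos(pi/85) + 1)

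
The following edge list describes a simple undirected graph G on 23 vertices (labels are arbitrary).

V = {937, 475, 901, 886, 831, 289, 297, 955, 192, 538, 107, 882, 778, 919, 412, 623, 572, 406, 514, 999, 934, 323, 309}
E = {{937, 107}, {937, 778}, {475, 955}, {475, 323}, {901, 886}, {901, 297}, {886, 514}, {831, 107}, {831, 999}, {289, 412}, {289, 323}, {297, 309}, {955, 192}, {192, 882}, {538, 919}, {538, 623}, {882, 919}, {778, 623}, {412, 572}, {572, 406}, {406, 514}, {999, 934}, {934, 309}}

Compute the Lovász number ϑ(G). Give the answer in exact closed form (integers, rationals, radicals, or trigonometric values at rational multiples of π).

23*cos(pi/23)/(cos(pi/23) + 1)

deg(955) = 2; N(955) = {475, 192}.
N(623) = {538, 778}, |N(623)| = 2.
N(475) = {955, 323}, |N(475)| = 2.
deg(412) = 2; N(412) = {289, 572}.
G on 23 vertices is 2-regular; the odd cycle C_{23}.
Distinct eigenvalues (to 5 d.p.): [2.0, 1.92583, 1.70884, 1.36511, 0.92013, 0.40691, -0.13648, -0.66976, -1.15336, -1.55142, -1.83442, -1.98137].
ϑ = −N·λ_min/(λ_max−λ_min) = −23·(-2*cos(pi/23))/(2−(-2*cos(pi/23))) = 23*cos(pi/23)/(cos(pi/23) + 1).
Numerically 11.44619361.
Lovász sandwich 11 ≤ 23*cos(pi/23)/(cos(pi/23) + 1) ≤ 12: both strict.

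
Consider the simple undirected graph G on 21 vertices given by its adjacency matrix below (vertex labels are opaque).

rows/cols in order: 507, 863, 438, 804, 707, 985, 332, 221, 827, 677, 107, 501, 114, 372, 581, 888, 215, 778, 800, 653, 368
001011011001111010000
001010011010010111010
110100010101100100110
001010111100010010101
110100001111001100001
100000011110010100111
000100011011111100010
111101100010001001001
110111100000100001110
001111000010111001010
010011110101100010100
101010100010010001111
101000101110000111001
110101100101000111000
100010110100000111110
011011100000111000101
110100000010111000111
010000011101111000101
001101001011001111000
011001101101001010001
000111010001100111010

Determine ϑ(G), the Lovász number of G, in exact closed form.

deg(114) = 10; N(114) = {507, 438, 332, 827, 677, 107, 888, 215, 778, 368}.
deg(677) = 10; N(677) = {438, 804, 707, 985, 107, 114, 372, 581, 778, 653}.
deg(368) = 10; N(368) = {804, 707, 985, 221, 501, 114, 888, 215, 778, 653}.
N(438) = {507, 863, 804, 221, 677, 501, 114, 888, 800, 653}, |N(438)| = 10.
G on 21 vertices is 10-regular; Kneser-type, 2-subsets of [7].
Distinct eigenvalues (to 6 d.p.): [10.0, 1.0, -4.0].
−21·(-4) / ((10)−(-4)) = 6 = ϑ(G).
ϑ(G) ≈ 6.000000000.

6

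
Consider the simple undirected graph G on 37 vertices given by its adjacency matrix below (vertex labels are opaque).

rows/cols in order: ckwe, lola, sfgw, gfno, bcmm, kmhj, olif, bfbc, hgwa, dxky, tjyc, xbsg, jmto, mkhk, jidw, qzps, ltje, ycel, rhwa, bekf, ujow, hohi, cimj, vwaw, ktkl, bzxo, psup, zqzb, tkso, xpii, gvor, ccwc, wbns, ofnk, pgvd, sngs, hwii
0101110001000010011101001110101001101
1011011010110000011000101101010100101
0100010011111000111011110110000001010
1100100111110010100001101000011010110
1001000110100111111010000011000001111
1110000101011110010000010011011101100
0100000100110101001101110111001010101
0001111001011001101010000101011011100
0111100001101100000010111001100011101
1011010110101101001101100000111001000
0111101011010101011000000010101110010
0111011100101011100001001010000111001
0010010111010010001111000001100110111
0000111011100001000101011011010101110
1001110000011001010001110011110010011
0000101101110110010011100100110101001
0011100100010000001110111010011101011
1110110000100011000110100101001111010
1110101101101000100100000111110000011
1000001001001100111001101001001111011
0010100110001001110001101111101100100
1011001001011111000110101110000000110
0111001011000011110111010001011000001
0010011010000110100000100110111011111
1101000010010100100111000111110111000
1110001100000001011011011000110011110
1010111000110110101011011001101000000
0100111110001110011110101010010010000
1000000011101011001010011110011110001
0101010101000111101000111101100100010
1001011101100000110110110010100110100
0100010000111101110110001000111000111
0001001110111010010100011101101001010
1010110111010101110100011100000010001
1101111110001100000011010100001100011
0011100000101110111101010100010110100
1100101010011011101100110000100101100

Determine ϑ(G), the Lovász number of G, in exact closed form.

Vertex ktkl has 18 neighbors: ckwe, lola, gfno, hgwa, xbsg, mkhk, ltje, bekf, ujow, hohi, bzxo, psup, zqzb, tkso, xpii, ccwc, wbns, ofnk.
deg(cimj) = 18; N(cimj) = {lola, sfgw, gfno, olif, hgwa, dxky, jidw, qzps, ltje, ycel, bekf, ujow, hohi, vwaw, zqzb, xpii, gvor, hwii}.
Vertex ycel has 18 neighbors: ckwe, lola, sfgw, bcmm, kmhj, tjyc, jidw, qzps, bekf, ujow, cimj, bzxo, zqzb, gvor, ccwc, wbns, ofnk, sngs.
deg(wbns) = 18; N(wbns) = {gfno, olif, bfbc, hgwa, tjyc, xbsg, jmto, jidw, ycel, bekf, vwaw, ktkl, bzxo, zqzb, tkso, gvor, ofnk, sngs}.
37-vertex 18-regular graph: SR(37,18,8,9) — a Paley graph.
Distinct eigenvalues (to 6 d.p.): [18.0, 2.541381, -3.541381].
Lovász (edge-transitive): ϑ = −37·(-sqrt(37)/2 - 1/2)/((18)−(-sqrt(37)/2 - 1/2)) = sqrt(37).
ϑ(G) ≈ 6.0828.

sqrt(37)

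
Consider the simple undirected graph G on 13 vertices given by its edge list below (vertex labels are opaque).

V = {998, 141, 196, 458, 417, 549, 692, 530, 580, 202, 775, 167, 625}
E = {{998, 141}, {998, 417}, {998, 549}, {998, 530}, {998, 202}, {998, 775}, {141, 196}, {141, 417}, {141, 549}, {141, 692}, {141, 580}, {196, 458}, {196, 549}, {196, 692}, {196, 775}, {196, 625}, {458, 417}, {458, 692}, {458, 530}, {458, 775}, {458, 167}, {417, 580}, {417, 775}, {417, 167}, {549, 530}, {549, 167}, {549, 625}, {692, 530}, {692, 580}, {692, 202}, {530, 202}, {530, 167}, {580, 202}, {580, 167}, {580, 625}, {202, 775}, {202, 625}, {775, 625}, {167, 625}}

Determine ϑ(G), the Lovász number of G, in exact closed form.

N(775) = {998, 196, 458, 417, 202, 625}, |N(775)| = 6.
N(167) = {458, 417, 549, 530, 580, 625}, |N(167)| = 6.
Vertex 998 has 6 neighbors: 141, 417, 549, 530, 202, 775.
Vertex 458 has 6 neighbors: 196, 417, 692, 530, 775, 167.
6-regular, N=13; Paley(13): SR with (k,λ,μ)=(6,2,3).
The 3 distinct eigenvalues: [6.0, 1.30278, -2.30278].
−13·(-sqrt(13)/2 - 1/2) / ((6)−(-sqrt(13)/2 - 1/2)) = sqrt(13) = ϑ(G).
Numerically 3.6055513.

sqrt(13)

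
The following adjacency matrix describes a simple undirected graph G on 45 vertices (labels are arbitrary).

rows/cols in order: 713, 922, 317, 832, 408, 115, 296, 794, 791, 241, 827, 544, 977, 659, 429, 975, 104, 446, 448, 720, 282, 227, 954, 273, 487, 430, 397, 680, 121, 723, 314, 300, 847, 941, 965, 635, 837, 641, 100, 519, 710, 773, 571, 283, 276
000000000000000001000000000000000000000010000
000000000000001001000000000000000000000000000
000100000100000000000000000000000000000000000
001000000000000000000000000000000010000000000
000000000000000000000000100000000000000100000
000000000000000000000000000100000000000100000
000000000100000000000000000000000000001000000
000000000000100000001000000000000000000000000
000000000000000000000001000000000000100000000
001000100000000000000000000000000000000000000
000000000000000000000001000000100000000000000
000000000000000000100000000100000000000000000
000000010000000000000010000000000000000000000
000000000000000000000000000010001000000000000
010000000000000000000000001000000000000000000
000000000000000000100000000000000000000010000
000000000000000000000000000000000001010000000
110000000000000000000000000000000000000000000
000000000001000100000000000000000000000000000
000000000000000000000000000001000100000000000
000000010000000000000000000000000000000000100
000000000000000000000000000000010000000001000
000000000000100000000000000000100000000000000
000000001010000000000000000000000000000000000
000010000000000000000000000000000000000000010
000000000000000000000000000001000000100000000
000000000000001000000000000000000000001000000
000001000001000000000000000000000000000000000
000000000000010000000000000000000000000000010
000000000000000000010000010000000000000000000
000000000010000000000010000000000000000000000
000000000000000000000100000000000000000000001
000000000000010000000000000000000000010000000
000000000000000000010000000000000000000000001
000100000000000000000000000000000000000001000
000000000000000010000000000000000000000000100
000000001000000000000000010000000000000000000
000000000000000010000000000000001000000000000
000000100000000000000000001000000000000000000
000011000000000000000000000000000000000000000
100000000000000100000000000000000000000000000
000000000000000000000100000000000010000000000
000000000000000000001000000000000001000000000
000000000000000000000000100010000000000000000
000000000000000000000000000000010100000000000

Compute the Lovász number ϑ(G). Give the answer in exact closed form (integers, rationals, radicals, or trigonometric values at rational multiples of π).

deg(794) = 2; N(794) = {977, 282}.
Vertex 241 has 2 neighbors: 317, 296.
deg(487) = 2; N(487) = {408, 283}.
N(282) = {794, 571}, |N(282)| = 2.
Every vertex has degree 2 (N=45); a single 45-cycle (edge-transitive).
Distinct eigenvalues (to 5 d.p.): [2.0, 1.98054, 1.92252, 1.82709, 1.6961, 1.53209, 1.33826, 1.11839, 0.87674, 0.61803, 0.3473, 0.0698, -0.20906, -0.48384, -0.74921, -1.0, -1.23132, -1.43868, -1.61803, -1.7659, -1.87939, -1.9563, -1.99513].
λ_max=2, λ_min=-2*cos(pi/45); ϑ = −45·λ_min/(λ_max−λ_min) = 45*cos(pi/45)/(cos(pi/45) + 1).
ϑ(G) ≈ 22.472562.
Sandwich: α(G)=22 ≤ ϑ(G)=45*cos(pi/45)/(cos(pi/45) + 1) ≤ χ(Ḡ)=23 (both strict).

45*cos(pi/45)/(cos(pi/45) + 1)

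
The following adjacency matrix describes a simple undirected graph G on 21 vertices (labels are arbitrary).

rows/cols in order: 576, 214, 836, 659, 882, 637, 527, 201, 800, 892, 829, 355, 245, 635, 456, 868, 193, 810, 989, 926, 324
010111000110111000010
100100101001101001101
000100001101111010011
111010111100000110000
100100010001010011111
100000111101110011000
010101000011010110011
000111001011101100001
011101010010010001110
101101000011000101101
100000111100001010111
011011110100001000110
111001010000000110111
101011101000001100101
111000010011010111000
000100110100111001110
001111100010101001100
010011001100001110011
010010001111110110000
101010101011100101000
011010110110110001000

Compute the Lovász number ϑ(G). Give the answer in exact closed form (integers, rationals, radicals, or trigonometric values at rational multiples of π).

deg(800) = 10; N(800) = {214, 836, 659, 637, 201, 829, 635, 810, 989, 926}.
deg(456) = 10; N(456) = {576, 214, 836, 201, 829, 355, 635, 868, 193, 810}.
deg(926) = 10; N(926) = {576, 836, 882, 527, 800, 829, 355, 245, 868, 810}.
deg(637) = 10; N(637) = {576, 527, 201, 800, 892, 355, 245, 635, 193, 810}.
Every vertex has degree 10 (N=21); Kneser K(7,2) on C(7,2)=21 vertices.
Distinct eigenvalues (to 6 d.p.): [10.0, 1.0, -4.0].
λ_max=10, λ_min=-4; ϑ = −21·λ_min/(λ_max−λ_min) = 6.
ϑ(G) ≈ 6.00000.

6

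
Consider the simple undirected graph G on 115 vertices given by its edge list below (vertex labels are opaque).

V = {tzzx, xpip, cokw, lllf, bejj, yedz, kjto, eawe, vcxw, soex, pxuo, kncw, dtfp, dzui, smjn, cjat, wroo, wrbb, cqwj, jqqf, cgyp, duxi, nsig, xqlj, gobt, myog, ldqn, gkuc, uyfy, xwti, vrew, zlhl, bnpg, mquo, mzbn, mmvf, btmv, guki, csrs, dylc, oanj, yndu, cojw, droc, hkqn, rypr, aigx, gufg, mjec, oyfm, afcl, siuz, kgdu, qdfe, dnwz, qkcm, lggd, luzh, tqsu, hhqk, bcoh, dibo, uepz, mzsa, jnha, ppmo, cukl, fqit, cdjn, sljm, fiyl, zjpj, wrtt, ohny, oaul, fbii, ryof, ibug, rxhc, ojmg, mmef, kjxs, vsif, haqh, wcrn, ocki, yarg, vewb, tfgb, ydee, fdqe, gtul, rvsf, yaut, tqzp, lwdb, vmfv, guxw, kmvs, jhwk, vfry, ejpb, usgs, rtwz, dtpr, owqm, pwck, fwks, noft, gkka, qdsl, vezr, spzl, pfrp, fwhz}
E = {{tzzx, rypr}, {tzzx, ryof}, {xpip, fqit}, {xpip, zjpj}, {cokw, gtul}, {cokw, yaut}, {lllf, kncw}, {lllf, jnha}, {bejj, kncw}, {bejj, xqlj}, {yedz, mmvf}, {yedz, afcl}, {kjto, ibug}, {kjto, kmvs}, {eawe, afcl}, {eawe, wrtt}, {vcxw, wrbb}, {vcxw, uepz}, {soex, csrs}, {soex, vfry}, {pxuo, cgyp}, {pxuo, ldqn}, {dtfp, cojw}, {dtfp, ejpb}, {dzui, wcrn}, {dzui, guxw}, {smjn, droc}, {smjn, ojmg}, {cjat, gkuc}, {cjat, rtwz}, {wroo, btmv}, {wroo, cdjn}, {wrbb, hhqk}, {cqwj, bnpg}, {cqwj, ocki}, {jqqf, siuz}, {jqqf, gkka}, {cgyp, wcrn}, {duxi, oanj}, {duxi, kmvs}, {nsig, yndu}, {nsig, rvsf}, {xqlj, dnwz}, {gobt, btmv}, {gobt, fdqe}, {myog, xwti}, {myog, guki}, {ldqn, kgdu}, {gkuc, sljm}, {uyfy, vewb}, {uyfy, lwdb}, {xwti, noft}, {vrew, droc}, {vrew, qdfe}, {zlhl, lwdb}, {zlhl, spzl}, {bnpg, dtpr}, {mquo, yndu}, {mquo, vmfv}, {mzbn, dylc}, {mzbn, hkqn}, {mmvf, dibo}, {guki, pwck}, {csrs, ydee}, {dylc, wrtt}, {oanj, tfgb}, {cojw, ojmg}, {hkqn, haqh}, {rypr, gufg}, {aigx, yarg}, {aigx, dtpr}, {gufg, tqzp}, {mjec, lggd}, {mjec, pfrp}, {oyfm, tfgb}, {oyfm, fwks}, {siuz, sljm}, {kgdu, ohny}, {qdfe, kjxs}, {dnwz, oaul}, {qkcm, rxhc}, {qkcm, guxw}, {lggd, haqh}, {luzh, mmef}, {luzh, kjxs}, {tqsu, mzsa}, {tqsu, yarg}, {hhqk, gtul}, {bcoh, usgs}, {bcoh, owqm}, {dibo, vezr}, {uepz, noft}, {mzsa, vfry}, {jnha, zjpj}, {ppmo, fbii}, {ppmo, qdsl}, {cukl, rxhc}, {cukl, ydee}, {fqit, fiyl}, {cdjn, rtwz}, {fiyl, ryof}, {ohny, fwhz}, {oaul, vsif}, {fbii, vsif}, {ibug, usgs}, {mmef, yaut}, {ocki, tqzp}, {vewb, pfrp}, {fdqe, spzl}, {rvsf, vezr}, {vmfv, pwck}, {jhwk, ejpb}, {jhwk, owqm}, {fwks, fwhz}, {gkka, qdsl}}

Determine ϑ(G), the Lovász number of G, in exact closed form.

115*cos(pi/115)/(cos(pi/115) + 1)

deg(kjto) = 2; N(kjto) = {ibug, kmvs}.
N(fiyl) = {fqit, ryof}, |N(fiyl)| = 2.
deg(haqh) = 2; N(haqh) = {hkqn, lggd}.
Vertex uepz has 2 neighbors: vcxw, noft.
deg(v) = 2 for all v (|V|=115); connected 2-regular on 115 ⇒ C_{115}.
A has 58 distinct eigenvalues ≈ [2.0, 1.997, 1.9881, 1.9732, 1.9524, 1.9258, 1.8935, 1.8555, 1.812, 1.763, 1.7088, 1.6495, 1.5853, 1.5164, 1.4429, 1.3651, 1.2832, 1.1976, 1.1083, 1.0157, 0.9201, 0.8218, 0.721, 0.618, 0.5132, 0.4069, 0.2994, 0.1909, 0.0819, -0.0273, -0.1365, -0.2452, -0.3533, -0.4602, -0.5658, -0.6698, -0.7717, -0.8713, -0.9683, -1.0624, -1.1534, -1.2409, -1.3247, -1.4045, -1.4802, -1.5514, -1.618, -1.6798, -1.7366, -1.7882, -1.8344, -1.8752, -1.9104, -1.9399, -1.9635, -1.9814, -1.9933, -1.9993].
Lovász (edge-transitive): ϑ = −115·(-2*cos(pi/115))/((2)−(-2*cos(pi/115))) = 115*cos(pi/115)/(cos(pi/115) + 1).
Numerically 57.489270835.
57 ≤ 115*cos(pi/115)/(cos(pi/115) + 1) ≤ 58: both strict.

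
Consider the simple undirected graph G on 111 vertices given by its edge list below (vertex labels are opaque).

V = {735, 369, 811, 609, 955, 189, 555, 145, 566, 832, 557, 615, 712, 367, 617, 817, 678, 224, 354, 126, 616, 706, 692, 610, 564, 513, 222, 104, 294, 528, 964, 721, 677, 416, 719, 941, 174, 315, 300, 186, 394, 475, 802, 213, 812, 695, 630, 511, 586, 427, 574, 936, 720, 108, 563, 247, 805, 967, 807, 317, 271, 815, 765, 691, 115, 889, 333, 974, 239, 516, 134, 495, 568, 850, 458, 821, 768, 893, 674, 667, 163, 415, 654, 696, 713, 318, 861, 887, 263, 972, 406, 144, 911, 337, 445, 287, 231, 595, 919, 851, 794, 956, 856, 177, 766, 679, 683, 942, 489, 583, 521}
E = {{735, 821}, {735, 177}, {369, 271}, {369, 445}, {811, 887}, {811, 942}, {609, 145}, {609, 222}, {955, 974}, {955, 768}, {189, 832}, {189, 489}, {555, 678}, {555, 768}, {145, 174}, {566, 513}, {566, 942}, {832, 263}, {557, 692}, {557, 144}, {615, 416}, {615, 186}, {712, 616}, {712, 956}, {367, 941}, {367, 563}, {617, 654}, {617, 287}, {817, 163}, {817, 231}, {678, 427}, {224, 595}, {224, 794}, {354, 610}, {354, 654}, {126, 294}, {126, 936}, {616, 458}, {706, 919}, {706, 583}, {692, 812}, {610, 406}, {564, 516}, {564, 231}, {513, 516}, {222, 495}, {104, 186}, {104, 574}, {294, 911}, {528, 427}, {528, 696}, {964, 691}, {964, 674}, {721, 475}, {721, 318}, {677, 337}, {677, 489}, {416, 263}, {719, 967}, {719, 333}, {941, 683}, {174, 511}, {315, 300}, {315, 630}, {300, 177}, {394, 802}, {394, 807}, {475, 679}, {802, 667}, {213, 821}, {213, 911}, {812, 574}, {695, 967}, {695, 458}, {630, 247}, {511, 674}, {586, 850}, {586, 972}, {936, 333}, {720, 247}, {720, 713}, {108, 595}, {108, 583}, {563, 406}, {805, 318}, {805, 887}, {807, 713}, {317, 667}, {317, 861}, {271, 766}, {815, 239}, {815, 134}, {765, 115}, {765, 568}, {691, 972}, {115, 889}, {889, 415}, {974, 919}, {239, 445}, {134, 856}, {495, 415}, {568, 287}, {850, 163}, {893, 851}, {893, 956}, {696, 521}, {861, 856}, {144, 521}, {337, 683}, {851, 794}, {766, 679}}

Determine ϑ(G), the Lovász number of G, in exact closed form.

N(318) = {721, 805}, |N(318)| = 2.
N(919) = {706, 974}, |N(919)| = 2.
Vertex 720 has 2 neighbors: 247, 713.
Vertex 609 has 2 neighbors: 145, 222.
Regular of degree 2 on 111 vertices: this is C_{111}, the 111-cycle.
The 56 distinct eigenvalues: [2.0, 1.9968, 1.9872, 1.9712, 1.949, 1.9204, 1.8858, 1.845, 1.7984, 1.746, 1.688, 1.6247, 1.5561, 1.4825, 1.4042, 1.3213, 1.2343, 1.1433, 1.0486, 0.9506, 0.8495, 0.7457, 0.6395, 0.5313, 0.4214, 0.3101, 0.1978, 0.0849, -0.0283, -0.1414, -0.254, -0.3659, -0.4765, -0.5856, -0.6929, -0.7979, -0.9004, -1.0, -1.0964, -1.1893, -1.2783, -1.3633, -1.4439, -1.5199, -1.591, -1.657, -1.7177, -1.7729, -1.8225, -1.8661, -1.9039, -1.9355, -1.9609, -1.98, -1.9928, -1.9992].
ϑ = −N·λ_min/(λ_max−λ_min) = −111·(-2*cos(pi/111))/(2−(-2*cos(pi/111))) = 111*cos(pi/111)/(cos(pi/111) + 1).
ϑ(G) ≈ 55.488884.
α=55, χ(Ḡ)=56; ϑ=111*cos(pi/111)/(cos(pi/111) + 1) lies between (both strict).

111*cos(pi/111)/(cos(pi/111) + 1)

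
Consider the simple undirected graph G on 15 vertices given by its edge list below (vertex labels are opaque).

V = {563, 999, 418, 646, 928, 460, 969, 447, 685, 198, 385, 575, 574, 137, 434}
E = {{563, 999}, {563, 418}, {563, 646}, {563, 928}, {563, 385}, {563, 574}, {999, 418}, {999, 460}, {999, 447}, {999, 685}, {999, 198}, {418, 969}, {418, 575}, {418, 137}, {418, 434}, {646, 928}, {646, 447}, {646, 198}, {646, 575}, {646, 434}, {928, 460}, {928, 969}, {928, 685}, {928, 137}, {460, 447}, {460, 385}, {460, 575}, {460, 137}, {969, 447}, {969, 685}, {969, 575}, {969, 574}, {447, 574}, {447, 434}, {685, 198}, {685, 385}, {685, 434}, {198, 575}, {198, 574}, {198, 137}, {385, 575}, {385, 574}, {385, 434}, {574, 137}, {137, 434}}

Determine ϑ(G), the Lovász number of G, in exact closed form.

5

deg(137) = 6; N(137) = {418, 928, 460, 198, 574, 434}.
N(460) = {999, 928, 447, 385, 575, 137}, |N(460)| = 6.
deg(434) = 6; N(434) = {418, 646, 447, 685, 385, 137}.
Vertex 646 has 6 neighbors: 563, 928, 447, 198, 575, 434.
Every vertex has degree 6 (N=15); this is K(6,2), the Kneser graph.
A has 3 distinct eigenvalues ≈ [6.0, 1.0, -3.0].
λ_max=6, λ_min=-3; ϑ = −15·λ_min/(λ_max−λ_min) = 5.
Numerically 5.0000.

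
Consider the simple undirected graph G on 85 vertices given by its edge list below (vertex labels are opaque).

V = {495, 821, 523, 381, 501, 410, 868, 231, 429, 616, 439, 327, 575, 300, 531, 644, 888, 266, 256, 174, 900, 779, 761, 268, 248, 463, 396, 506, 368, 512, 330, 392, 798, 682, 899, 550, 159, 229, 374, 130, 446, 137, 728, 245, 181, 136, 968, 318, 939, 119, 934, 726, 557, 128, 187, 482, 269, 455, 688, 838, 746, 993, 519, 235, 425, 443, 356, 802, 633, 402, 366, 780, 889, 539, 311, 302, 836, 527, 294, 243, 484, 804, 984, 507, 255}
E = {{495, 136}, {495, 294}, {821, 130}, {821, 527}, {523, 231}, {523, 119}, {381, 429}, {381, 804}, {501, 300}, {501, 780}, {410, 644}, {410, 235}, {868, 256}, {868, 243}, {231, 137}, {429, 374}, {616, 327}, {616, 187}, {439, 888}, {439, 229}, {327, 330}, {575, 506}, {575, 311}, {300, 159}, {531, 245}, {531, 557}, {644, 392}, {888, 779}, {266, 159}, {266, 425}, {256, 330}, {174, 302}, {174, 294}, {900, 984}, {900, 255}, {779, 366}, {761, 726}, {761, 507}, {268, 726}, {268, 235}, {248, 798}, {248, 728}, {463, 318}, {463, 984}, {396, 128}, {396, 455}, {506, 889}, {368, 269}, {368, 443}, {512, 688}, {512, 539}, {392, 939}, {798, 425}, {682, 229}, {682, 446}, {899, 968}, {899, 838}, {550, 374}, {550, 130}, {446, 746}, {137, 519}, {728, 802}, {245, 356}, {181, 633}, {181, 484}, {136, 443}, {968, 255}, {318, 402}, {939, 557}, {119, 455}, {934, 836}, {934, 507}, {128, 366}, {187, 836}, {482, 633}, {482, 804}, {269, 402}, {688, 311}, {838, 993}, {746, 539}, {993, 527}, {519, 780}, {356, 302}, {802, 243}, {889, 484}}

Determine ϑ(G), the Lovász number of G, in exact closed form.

Vertex 900 has 2 neighbors: 984, 255.
N(381) = {429, 804}, |N(381)| = 2.
deg(519) = 2; N(519) = {137, 780}.
Vertex 245 has 2 neighbors: 531, 356.
85-vertex 2-regular graph: the odd cycle C_{85}.
A has 43 distinct eigenvalues ≈ [2.0, 1.994538, 1.978183, 1.951024, 1.913209, 1.864944, 1.806494, 1.738178, 1.660368, 1.57349, 1.478018, 1.374473, 1.263422, 1.14547, 1.021262, 0.891477, 0.756822, 0.618034, 0.47587, 0.331108, 0.184537, 0.036958, -0.110823, -0.257998, -0.403765, -0.547326, -0.687898, -0.824713, -0.957023, -1.084107, -1.205269, -1.319849, -1.42722, -1.526797, -1.618034, -1.700434, -1.773547, -1.836974, -1.890368, -1.933437, -1.965946, -1.987718, -1.998634].
Lovász: ϑ = −85(-2*cos(pi/85))/(2+-(-1)*2*cos(pi/85)) = 85*cos(pi/85)/(cos(pi/85) + 1).
Numerically 42.4854826.
42 ≤ 85*cos(pi/85)/(cos(pi/85) + 1) ≤ 43: both strict.

85*cos(pi/85)/(cos(pi/85) + 1)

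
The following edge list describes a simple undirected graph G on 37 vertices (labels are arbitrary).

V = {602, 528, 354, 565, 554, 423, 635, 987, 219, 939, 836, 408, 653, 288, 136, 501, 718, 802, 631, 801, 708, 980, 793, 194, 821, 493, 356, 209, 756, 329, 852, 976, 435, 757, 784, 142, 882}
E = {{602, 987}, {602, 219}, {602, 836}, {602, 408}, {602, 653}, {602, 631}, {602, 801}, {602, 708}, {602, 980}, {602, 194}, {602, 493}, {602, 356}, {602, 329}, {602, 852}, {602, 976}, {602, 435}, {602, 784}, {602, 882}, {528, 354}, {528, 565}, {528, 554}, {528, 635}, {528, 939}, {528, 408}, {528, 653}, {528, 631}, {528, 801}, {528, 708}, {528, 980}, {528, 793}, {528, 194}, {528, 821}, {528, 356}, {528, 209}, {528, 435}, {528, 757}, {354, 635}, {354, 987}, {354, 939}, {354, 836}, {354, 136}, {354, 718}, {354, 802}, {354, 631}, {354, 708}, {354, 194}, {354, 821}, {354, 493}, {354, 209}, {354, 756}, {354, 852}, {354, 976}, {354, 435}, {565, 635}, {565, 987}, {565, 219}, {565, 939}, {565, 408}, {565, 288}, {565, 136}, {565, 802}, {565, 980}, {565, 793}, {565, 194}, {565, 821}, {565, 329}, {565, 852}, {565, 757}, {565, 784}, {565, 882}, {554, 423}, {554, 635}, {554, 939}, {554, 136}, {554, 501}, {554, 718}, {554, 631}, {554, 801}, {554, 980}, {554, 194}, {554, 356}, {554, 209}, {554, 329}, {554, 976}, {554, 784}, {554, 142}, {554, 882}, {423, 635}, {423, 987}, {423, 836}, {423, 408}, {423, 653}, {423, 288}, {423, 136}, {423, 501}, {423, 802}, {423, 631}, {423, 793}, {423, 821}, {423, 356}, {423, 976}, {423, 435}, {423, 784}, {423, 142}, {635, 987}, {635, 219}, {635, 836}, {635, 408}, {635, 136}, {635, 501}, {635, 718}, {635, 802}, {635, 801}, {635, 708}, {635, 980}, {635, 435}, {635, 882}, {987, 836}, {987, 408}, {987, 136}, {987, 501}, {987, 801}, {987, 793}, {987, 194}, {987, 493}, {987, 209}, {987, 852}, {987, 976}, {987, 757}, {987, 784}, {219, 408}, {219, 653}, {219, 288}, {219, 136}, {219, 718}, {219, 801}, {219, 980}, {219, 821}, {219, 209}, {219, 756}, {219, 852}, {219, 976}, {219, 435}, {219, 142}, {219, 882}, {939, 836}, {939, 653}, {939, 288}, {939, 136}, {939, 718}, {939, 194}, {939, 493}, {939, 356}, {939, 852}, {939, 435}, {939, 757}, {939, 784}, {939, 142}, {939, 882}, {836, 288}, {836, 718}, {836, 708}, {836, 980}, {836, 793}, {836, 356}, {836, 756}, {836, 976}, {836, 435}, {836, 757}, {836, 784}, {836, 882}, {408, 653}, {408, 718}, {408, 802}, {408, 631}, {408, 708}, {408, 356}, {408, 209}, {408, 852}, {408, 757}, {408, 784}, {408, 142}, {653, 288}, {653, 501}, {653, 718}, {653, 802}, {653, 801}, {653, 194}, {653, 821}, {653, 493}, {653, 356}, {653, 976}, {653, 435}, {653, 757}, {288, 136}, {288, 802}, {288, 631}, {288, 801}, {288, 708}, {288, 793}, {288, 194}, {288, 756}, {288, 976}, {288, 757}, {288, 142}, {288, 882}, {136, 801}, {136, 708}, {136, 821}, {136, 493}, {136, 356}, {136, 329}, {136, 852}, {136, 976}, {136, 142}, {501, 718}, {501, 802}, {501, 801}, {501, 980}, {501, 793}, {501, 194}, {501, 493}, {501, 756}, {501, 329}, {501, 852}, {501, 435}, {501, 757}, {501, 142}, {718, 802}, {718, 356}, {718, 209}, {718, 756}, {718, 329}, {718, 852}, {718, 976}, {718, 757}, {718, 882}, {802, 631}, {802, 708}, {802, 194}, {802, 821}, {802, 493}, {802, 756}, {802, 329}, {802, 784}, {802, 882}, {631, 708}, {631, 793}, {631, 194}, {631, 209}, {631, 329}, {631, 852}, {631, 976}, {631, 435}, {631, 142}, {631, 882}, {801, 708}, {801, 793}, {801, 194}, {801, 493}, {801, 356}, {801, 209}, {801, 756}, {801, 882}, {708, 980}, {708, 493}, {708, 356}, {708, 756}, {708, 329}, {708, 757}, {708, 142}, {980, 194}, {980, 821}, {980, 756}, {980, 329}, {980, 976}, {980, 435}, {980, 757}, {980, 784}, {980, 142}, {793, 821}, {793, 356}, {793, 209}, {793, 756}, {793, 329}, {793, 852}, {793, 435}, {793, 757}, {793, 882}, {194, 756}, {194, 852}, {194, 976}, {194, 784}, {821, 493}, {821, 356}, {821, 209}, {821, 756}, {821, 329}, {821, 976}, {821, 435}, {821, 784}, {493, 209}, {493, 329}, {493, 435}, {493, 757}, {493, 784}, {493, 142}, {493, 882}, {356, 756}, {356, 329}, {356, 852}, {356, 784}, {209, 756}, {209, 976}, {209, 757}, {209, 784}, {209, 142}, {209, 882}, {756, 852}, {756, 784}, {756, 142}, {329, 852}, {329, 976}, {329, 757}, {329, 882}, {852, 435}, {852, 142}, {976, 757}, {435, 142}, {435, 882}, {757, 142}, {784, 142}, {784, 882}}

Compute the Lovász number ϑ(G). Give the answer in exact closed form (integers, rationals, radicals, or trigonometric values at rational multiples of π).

sqrt(37)

Vertex 423 has 18 neighbors: 554, 635, 987, 836, 408, 653, 288, 136, 501, 802, 631, 793, 821, 356, 976, 435, 784, 142.
N(987) = {602, 354, 565, 423, 635, 836, 408, 136, 501, 801, 793, 194, 493, 209, 852, 976, 757, 784}, |N(987)| = 18.
Vertex 219 has 18 neighbors: 602, 565, 635, 408, 653, 288, 136, 718, 801, 980, 821, 209, 756, 852, 976, 435, 142, 882.
N(354) = {528, 635, 987, 939, 836, 136, 718, 802, 631, 708, 194, 821, 493, 209, 756, 852, 976, 435}, |N(354)| = 18.
37-vertex 18-regular graph: SR(37,18,8,9) — a Paley graph.
A has 3 distinct eigenvalues ≈ [18.0, 2.541381, -3.541381].
With N=37: ϑ(G) = 37·(-(-sqrt(37)/2 - 1/2))/(18−(-sqrt(37)/2 - 1/2)) = sqrt(37).
≈ 6.0828 (to 4 d.p.).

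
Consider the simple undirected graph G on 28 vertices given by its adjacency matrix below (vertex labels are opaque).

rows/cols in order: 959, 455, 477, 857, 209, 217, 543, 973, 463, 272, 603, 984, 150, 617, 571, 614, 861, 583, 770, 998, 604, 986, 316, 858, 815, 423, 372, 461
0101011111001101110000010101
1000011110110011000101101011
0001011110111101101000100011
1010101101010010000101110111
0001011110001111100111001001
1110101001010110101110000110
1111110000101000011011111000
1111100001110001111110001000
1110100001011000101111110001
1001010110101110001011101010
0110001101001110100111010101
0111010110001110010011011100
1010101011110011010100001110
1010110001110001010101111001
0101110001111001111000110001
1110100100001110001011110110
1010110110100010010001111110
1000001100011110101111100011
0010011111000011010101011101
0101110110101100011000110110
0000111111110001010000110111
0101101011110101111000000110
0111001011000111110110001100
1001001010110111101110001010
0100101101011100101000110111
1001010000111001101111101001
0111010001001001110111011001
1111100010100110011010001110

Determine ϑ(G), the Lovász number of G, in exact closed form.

7

N(858) = {959, 857, 543, 463, 603, 984, 617, 571, 614, 861, 770, 998, 604, 815, 372}, |N(858)| = 15.
N(857) = {959, 477, 209, 543, 973, 272, 984, 571, 998, 986, 316, 858, 423, 372, 461}, |N(857)| = 15.
Vertex 477 has 15 neighbors: 857, 217, 543, 973, 463, 603, 984, 150, 617, 614, 861, 770, 316, 372, 461.
Vertex 461 has 15 neighbors: 959, 455, 477, 857, 209, 463, 603, 617, 571, 583, 770, 604, 815, 423, 372.
G on 28 vertices is 15-regular; this is K(8,2), the Kneser graph.
spec(A) ≈ [15.0, 1.0, -5.0] (distinct, 4 d.p.).
−28·(-5) / ((15)−(-5)) = 7 = ϑ(G).
≈ 7.000000000 (to 9 d.p.).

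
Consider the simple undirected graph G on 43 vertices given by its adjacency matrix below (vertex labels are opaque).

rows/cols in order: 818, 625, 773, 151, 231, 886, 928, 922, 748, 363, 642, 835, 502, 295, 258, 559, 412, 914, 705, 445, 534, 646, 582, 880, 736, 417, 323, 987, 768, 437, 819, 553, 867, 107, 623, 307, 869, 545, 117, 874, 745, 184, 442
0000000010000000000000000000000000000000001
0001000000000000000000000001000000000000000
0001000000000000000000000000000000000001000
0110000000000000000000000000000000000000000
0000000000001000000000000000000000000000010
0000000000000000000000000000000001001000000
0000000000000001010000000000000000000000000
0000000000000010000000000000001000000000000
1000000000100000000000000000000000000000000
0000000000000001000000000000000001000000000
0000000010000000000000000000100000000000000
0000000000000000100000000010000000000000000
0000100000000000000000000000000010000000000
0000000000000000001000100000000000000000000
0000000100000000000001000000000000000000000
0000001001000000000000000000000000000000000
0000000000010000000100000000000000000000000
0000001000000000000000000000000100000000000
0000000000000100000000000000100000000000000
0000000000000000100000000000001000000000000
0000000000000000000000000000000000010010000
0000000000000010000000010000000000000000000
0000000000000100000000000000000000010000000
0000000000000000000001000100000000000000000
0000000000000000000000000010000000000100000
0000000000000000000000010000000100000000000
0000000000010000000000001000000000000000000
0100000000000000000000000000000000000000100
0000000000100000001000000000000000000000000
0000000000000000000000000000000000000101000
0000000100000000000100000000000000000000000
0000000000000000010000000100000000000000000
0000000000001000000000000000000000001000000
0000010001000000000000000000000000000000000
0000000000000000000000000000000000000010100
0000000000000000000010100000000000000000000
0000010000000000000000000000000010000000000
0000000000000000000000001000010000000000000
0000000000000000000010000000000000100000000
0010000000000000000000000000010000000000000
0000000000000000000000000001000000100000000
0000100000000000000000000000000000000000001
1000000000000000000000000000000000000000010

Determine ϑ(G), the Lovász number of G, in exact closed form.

deg(736) = 2; N(736) = {323, 545}.
deg(880) = 2; N(880) = {646, 417}.
Vertex 323 has 2 neighbors: 835, 736.
N(835) = {412, 323}, |N(835)| = 2.
2-regular, N=43; connected 2-regular on 43 ⇒ C_{43}.
The 22 distinct eigenvalues: [2.0, 1.9787, 1.9152, 1.8109, 1.668, 1.4895, 1.2793, 1.0419, 0.7822, 0.5059, 0.2187, -0.073, -0.3633, -0.6458, -0.9145, -1.1637, -1.3881, -1.583, -1.7441, -1.868, -1.9522, -1.9947].
Lovász (edge-transitive): ϑ = −43·(-2*cos(pi/43))/((2)−(-2*cos(pi/43))) = 43*cos(pi/43)/(cos(pi/43) + 1).
ϑ(G) ≈ 21.47128.
Sandwich: α(G)=21 ≤ ϑ(G)=43*cos(pi/43)/(cos(pi/43) + 1) ≤ χ(Ḡ)=22 (both strict).

43*cos(pi/43)/(cos(pi/43) + 1)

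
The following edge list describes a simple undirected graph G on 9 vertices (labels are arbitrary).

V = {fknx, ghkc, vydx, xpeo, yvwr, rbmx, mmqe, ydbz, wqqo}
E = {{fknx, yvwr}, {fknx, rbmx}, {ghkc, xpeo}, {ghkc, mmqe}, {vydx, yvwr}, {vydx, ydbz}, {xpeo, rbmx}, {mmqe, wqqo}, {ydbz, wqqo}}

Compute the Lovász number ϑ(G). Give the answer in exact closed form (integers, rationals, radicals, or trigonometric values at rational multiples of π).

N(ydbz) = {vydx, wqqo}, |N(ydbz)| = 2.
Vertex xpeo has 2 neighbors: ghkc, rbmx.
deg(fknx) = 2; N(fknx) = {yvwr, rbmx}.
deg(yvwr) = 2; N(yvwr) = {fknx, vydx}.
G on 9 vertices is 2-regular; the odd cycle C_{9}.
spec(A) ≈ [2.0, 1.532, 0.347, -1.0, -1.879] (distinct, 3 d.p.).
λ_max=2, λ_min=-2*cos(pi/9); ϑ = −9·λ_min/(λ_max−λ_min) = 9*cos(pi/9)/(cos(pi/9) + 1).
≈ 4.3600896 (to 7 d.p.).
Check 4 ≤ 9*cos(pi/9)/(cos(pi/9) + 1) ≤ 5: both strict.

9*cos(pi/9)/(cos(pi/9) + 1)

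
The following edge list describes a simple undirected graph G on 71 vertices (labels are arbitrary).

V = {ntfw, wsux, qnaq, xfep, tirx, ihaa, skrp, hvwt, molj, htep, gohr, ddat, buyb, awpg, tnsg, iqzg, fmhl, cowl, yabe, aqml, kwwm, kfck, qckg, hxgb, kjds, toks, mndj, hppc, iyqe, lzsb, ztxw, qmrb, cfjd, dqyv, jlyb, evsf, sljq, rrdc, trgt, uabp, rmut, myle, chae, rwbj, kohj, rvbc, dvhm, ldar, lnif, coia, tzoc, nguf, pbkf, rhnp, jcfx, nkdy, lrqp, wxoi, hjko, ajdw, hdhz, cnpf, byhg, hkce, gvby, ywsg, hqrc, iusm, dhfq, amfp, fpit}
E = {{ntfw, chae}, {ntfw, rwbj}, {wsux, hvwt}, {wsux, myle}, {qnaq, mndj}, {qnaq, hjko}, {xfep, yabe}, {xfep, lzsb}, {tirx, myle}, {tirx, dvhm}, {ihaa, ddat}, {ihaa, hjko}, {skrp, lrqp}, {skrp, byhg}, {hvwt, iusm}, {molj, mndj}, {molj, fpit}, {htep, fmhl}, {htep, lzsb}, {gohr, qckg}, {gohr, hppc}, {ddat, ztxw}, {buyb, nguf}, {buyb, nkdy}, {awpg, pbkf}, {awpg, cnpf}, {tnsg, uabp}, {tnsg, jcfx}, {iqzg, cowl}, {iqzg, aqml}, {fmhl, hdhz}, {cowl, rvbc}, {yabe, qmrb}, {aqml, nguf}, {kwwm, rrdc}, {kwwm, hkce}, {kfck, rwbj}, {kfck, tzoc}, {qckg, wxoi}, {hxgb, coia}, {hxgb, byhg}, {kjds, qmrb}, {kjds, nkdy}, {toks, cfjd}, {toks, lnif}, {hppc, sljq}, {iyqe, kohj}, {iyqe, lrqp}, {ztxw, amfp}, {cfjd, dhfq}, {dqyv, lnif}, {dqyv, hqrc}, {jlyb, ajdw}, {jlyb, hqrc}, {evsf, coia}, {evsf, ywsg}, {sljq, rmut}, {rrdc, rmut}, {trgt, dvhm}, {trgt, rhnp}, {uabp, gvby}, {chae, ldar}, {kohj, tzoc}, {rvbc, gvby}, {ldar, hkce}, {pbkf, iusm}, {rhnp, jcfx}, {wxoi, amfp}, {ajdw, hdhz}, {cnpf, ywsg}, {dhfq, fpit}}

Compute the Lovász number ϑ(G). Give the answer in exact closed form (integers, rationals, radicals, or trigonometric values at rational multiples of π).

N(htep) = {fmhl, lzsb}, |N(htep)| = 2.
deg(gvby) = 2; N(gvby) = {uabp, rvbc}.
deg(dqyv) = 2; N(dqyv) = {lnif, hqrc}.
Vertex buyb has 2 neighbors: nguf, nkdy.
deg(v) = 2 for all v (|V|=71); this is C_{71}, the 71-cycle.
A has 36 distinct eigenvalues ≈ [2.0, 1.99217, 1.96876, 1.92993, 1.876, 1.80739, 1.72463, 1.62837, 1.51937, 1.39848, 1.26665, 1.1249, 0.97435, 0.81617, 0.6516, 0.48194, 0.3085, 0.13265, -0.04424, -0.22079, -0.3956, -0.56732, -0.7346, -0.89613, -1.05065, -1.19694, -1.33387, -1.46036, -1.57542, -1.67814, -1.76774, -1.8435, -1.90483, -1.95125, -1.98241, -1.99804].
Lovász: ϑ = −71(-2*cos(pi/71))/(2+-(-1)*2*cos(pi/71)) = 71*cos(pi/71)/(cos(pi/71) + 1).
= 35.4826… (decimal).
35 ≤ 71*cos(pi/71)/(cos(pi/71) + 1) ≤ 36: both strict.

71*cos(pi/71)/(cos(pi/71) + 1)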